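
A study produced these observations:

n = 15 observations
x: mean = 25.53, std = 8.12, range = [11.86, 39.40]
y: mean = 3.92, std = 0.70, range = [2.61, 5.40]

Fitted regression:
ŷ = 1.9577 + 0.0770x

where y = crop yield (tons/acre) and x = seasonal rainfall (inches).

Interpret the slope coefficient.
For each additional inch of rainfall, predicted crop yield increases by approximately 0.0770 tons/acre.

β₁ = 0.0770 is the change in predicted crop yield (tons/acre) per additional inch of rainfall.

Interpretation:
- Rainfall up by 1 inch → predicted crop yield increases by 0.0770 tons/acre
- The effect is assumed constant over the observed range of x (linearity)

The intercept β₀ = 1.9577 is the predicted crop yield when rainfall = 0; since the smallest observed x is 11.86, this is an extrapolation and mainly anchors the line.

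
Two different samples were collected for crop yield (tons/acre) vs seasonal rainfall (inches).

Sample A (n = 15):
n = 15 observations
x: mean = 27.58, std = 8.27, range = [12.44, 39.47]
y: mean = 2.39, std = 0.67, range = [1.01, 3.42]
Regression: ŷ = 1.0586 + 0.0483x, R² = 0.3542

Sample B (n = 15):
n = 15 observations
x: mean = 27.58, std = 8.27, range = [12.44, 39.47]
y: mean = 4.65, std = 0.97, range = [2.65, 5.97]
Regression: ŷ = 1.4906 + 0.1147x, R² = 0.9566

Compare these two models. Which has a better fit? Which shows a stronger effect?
Model B has the better fit (R² = 0.9566 vs 0.3542). Model B shows the stronger effect (|β₁| = 0.1147 vs 0.0483).

Model Comparison:

Goodness of fit (R²):
- Model A: R² = 0.3542 → 35.42% of variance in crop yield explained
- Model B: R² = 0.9566 → 95.66% of variance in crop yield explained
- 0.9566 > 0.3542 → Model B has the better fit

Strength of effect — compare |β₁|:
- Model A: β₁ = 0.0483 → predicted crop yield rises 0.0483 tons/acre per additional inch of rainfall
- Model B: β₁ = 0.1147 → predicted crop yield rises 0.1147 tons/acre per additional inch of rainfall
- |0.0483| < |0.1147| → Model B shows the stronger marginal effect

Notes:
- R² measures how tightly points cluster around the line; β₁ measures how steep the line is — they answer different questions.
- The two samples could reflect different populations, time periods, or measurement quality.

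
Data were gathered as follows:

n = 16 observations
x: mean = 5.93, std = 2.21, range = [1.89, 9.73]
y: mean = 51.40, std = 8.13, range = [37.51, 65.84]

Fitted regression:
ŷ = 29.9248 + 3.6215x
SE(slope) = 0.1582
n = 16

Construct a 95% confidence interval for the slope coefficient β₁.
The 95% CI for β₁ is (3.2822, 3.9608)

Confidence interval for the slope:

The 95% CI for β₁ is: β̂₁ ± t*(α/2, n-2) × SE(β̂₁)

Step 1: Find critical t-value
- Confidence level = 0.95
- Degrees of freedom = n - 2 = 16 - 2 = 14
- t*(α/2, 14) = 2.1448

Step 2: Calculate margin of error
Margin = 2.1448 × 0.1582 = 0.3393

Step 3: Construct interval
CI = 3.6215 ± 0.3393
CI = (3.2822, 3.9608)

Interpretation: each one-unit increase in x is associated with a change in mean y of between 3.2822 and 3.9608, with 95% confidence.
Since 0 is outside the interval, a two-sided test at α = 0.05 would reject H₀: β₁ = 0.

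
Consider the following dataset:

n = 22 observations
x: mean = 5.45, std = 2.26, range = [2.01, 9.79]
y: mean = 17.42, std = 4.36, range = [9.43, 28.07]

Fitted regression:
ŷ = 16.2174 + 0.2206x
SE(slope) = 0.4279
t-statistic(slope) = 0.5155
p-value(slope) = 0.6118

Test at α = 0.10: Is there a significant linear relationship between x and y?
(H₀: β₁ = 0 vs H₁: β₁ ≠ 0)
p-value = 0.6118 ≥ α = 0.10, so we fail to reject H₀. The relationship is not significant.

Hypothesis test for the slope coefficient:

H₀: β₁ = 0 (no linear relationship)
H₁: β₁ ≠ 0 (linear relationship exists)

Test statistic: t = β̂₁ / SE(β̂₁) = 0.2206 / 0.4279 = 0.5155

p = 0.6118: how often a slope estimate this far from 0 (in SE units) would arise by chance if β₁ were truly 0.

Decision rule: reject H₀ if p-value < α.
p-value = 0.6118 ≥ α = 0.10 → fail to reject H₀.

Conclusion: the linear association between x and y is not significant at the 10% level.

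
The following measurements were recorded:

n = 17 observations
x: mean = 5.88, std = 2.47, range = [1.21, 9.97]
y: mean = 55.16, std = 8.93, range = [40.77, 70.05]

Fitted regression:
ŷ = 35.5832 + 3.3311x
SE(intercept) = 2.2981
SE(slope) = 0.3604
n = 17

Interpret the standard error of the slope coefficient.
SE(slope) = 0.3604 measures the uncertainty in the estimated slope. The coefficient is estimated precisely (SE/|β̂₁| = 10.8%).

SE(β̂₁) = 0.3604 says: if we drew many samples of n = 17 from the same population and refit each time, the fitted slopes would scatter with a standard deviation of roughly 0.3604 around the true β₁.

Relative precision:
- SE / |β̂₁| = 0.3604 / 3.3311 = 10.8%
- Rule of thumb (under 20%: precise; 20% to under 50%: moderately precise; 50% or more: imprecise) → precise

Rough 95% range (±2 SE): 3.3311 ± 0.7208 → (2.6103, 4.0519).

What drives SE(β̂₁): wider spread of x values → smaller SE.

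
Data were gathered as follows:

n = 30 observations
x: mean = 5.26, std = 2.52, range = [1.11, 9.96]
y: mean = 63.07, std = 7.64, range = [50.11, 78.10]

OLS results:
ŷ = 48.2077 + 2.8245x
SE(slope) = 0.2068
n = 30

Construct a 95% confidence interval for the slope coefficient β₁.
The 95% CI for β₁ is (2.4009, 3.2481)

Confidence interval for the slope:

The 95% CI for β₁ is: β̂₁ ± t*(α/2, n-2) × SE(β̂₁)

Step 1: Find critical t-value
- Confidence level = 0.95
- Degrees of freedom = n - 2 = 30 - 2 = 28
- t*(α/2, 28) = 2.0484

Step 2: Calculate margin of error
Margin = 2.0484 × 0.2068 = 0.4236

Step 3: Construct interval
CI = 2.8245 ± 0.4236
CI = (2.4009, 3.2481)

Interpretation: each one-unit increase in x is associated with a change in mean y of between 2.4009 and 3.2481, with 95% confidence.
Since 0 is outside the interval, a two-sided test at α = 0.05 would reject H₀: β₁ = 0.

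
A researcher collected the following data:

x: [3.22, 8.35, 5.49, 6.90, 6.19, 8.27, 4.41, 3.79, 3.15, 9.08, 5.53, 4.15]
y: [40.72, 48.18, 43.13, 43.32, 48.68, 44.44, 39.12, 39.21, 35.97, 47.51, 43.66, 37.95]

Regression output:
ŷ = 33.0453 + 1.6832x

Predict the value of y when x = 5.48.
ŷ = 42.2692

To predict y for x = 5.48, substitute into the regression equation:

ŷ = 33.0453 + 1.6832 × 5.48
ŷ = 33.0453 + 9.2239
ŷ = 42.2692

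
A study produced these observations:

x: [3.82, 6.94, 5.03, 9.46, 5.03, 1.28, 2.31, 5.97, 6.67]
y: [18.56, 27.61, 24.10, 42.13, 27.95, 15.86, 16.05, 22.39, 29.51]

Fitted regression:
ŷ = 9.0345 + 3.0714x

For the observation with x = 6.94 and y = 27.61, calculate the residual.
Residual = -2.7400

The residual is the difference between the actual value and the predicted value:

Residual = y - ŷ

Step 1: Calculate predicted value
ŷ = 9.0345 + 3.0714 × 6.94
ŷ = 30.3500

Step 2: Calculate residual
Residual = 27.61 - 30.3500
Residual = -2.7400

Sign check: y < ŷ, so the point is below the line and the fit overestimates here.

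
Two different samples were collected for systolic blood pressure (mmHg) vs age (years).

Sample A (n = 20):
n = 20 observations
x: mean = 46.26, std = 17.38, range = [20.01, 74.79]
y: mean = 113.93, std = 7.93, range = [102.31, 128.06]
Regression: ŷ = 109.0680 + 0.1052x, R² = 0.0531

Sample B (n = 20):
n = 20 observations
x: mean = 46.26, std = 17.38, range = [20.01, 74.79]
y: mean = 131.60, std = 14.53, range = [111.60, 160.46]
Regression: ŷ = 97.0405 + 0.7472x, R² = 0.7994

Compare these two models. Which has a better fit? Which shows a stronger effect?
Model B has the better fit (R² = 0.7994 vs 0.0531). Model B shows the stronger effect (|β₁| = 0.7472 vs 0.1052).

Model Comparison:

Which explains more variance? (R²)
- Model A: R² = 0.0531 → 5.31% of variance in blood pressure explained
- Model B: R² = 0.7994 → 79.94% of variance in blood pressure explained
- 0.7994 > 0.0531 → Model B has the better fit

Which has the larger per-year effect? (|β₁|)
- Model A: β₁ = 0.1052 → predicted blood pressure rises 0.1052 mmHg per additional year of age
- Model B: β₁ = 0.7472 → predicted blood pressure rises 0.7472 mmHg per additional year of age
- |0.1052| < |0.7472| → Model B shows the stronger marginal effect

Note: The two samples could reflect different populations, time periods, or measurement quality.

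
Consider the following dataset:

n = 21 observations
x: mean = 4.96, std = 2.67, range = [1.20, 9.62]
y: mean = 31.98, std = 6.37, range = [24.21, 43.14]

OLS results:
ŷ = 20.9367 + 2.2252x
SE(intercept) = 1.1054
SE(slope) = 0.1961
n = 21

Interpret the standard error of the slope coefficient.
SE(β̂₁) = 0.1961 is the estimated standard deviation of the slope estimate across repeated samples; relative to β̂₁ = 2.2252 that is 8.8%, a precise estimate.

SE(β̂₁) = s / √Sxx, where s is the residual standard deviation and Sxx = Σ(x − x̄)². It is the yardstick for how far β̂₁ = 2.2252 could plausibly be from the true slope.

Relative precision:
- SE / |β̂₁| = 0.1961 / 2.2252 = 8.8%
- Rule of thumb (under 20%: precise; 20% to under 50%: moderately precise; 50% or more: imprecise) → precise

Rough 95% range (±2 SE): 2.2252 ± 0.3922 → (1.8330, 2.6174).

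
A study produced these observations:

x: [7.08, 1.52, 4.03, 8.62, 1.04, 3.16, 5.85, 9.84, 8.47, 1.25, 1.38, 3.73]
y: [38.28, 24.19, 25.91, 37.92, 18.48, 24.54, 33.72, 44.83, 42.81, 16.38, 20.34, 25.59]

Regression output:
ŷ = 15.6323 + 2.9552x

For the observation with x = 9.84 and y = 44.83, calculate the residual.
Residual = 0.1185

The residual is the difference between the actual value and the predicted value:

Residual = y - ŷ

Step 1: Calculate predicted value
ŷ = 15.6323 + 2.9552 × 9.84
ŷ = 44.7115

Step 2: Calculate residual
Residual = 44.83 - 44.7115
Residual = 0.1185

Interpretation: the model underestimates the actual value by 0.1185 at this point (positive residual → observation lies above the fitted line).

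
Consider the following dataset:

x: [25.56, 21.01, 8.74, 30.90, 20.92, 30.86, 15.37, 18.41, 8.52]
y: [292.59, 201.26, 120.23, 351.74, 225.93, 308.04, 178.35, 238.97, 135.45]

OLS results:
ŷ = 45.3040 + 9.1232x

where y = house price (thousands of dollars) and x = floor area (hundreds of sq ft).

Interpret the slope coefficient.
On average, house price is about 9.1232 thousand dollars higher for every extra hundred sq ft of floor area.

The slope coefficient β₁ = 9.1232 represents the marginal effect of floor area on house price.

Interpretation:
- Floor area up by 1 hundred sq ft → predicted house price increases by 9.1232 thousand dollars
- This is a linear approximation: the same per-unit change is assumed across the whole observed x range

The intercept β₀ = 45.3040 is the predicted house price when floor area = 0; since the smallest observed x is 8.52, this is an extrapolation and mainly anchors the line.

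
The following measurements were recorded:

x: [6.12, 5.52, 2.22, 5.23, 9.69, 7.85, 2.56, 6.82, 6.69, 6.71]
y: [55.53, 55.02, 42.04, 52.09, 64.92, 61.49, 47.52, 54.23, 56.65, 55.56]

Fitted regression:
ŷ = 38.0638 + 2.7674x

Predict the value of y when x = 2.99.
ŷ = 46.3383

Plug x = 2.99 into the fitted line:

ŷ = 38.0638 + 2.7674 × 2.99
ŷ = 38.0638 + 8.2745
ŷ = 46.3383

This is the fitted mean response at that x — an individual observation would come with a wider prediction interval.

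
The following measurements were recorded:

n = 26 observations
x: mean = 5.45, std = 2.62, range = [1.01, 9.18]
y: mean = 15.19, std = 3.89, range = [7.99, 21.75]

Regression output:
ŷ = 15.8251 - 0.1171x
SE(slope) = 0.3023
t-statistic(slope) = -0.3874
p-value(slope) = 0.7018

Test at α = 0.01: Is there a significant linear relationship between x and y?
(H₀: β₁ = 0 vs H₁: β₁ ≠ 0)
Fail to reject H₀: p-value = 0.7018 ≥ α = 0.01. The linear relationship is not significant at the 1% level.

Hypothesis test for the slope coefficient:

H₀: β₁ = 0 (no linear relationship)
H₁: β₁ ≠ 0 (linear relationship exists)

Test statistic: t = β̂₁ / SE(β̂₁) = -0.1171 / 0.3023 = -0.3874

The p-value (0.7018) is the probability, under H₀, of a t-statistic at least as extreme as |t| = 0.3874 (two-sided, df = n − 2 = 24).

Decision rule: reject H₀ if p-value < α.
p-value = 0.7018 ≥ α = 0.01 → fail to reject H₀.

Conclusion: the linear association between x and y is not significant at the 1% level.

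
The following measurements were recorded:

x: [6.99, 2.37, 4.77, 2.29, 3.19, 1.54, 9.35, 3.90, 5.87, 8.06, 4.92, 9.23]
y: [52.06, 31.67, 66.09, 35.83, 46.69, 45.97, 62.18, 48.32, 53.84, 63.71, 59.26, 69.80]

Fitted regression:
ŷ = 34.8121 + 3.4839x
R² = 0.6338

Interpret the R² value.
R² = 0.6338 means 63.38% of the variation in y is explained by the linear relationship with x. This indicates a moderate fit.

The coefficient of determination R² is the fraction of the total variation in y that the fitted line accounts for.

Here R² = 0.6338:
- Explained: 63.38% of the variation in y
- Unexplained (residual): 100% − 63.38% = 36.62%
- Rule of thumb (below 0.3 weak; 0.3 to below 0.7 moderate; 0.7 and above strong) → moderate

Note: R² never decreases when predictors are added, so it should not be used alone to compare models of different size.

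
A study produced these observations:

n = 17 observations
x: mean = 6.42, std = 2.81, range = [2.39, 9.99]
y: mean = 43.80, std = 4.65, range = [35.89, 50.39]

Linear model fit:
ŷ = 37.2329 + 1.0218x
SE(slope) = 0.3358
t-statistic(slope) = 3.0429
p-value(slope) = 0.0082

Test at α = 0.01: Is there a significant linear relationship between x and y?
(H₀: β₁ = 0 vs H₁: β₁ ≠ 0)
Reject H₀: p-value = 0.0082 < α = 0.01. The linear relationship is significant at the 1% level.

Hypothesis test for the slope coefficient:

H₀: β₁ = 0 (no linear relationship)
H₁: β₁ ≠ 0 (linear relationship exists)

Test statistic: t = β̂₁ / SE(β̂₁) = 1.0218 / 0.3358 = 3.0429

With df = 15, the two-sided p-value for |t| = 3.0429 is 0.0082.

Decision rule: reject H₀ if p-value < α.
p-value = 0.0082 < α = 0.01 → reject H₀.

There is sufficient evidence at the 1% significance level to conclude that a linear relationship exists between x and y.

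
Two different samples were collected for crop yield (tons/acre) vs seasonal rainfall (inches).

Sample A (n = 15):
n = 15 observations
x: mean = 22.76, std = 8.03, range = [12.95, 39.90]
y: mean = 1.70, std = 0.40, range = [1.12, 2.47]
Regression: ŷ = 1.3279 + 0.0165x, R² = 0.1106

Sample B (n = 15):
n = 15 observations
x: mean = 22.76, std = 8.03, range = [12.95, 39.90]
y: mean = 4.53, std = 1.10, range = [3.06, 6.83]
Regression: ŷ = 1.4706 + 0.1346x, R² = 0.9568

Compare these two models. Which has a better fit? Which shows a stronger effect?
Model B has the better fit (R² = 0.9568 vs 0.1106). Model B shows the stronger effect (|β₁| = 0.1346 vs 0.0165).

Model Comparison:

Which explains more variance? (R²)
- Model A: R² = 0.1106 → 11.06% of variance in crop yield explained
- Model B: R² = 0.9568 → 95.68% of variance in crop yield explained
- 0.9568 > 0.1106 → Model B has the better fit

Effect size (slope magnitude):
- Model A: β₁ = 0.0165 → predicted crop yield rises 0.0165 tons/acre per additional inch of rainfall
- Model B: β₁ = 0.1346 → predicted crop yield rises 0.1346 tons/acre per additional inch of rainfall
- |0.0165| < |0.1346| → Model B shows the stronger marginal effect

Notes:
- A steeper slope doesn't make a better model if the scatter around the line is large.
- The two samples could reflect different populations, time periods, or measurement quality.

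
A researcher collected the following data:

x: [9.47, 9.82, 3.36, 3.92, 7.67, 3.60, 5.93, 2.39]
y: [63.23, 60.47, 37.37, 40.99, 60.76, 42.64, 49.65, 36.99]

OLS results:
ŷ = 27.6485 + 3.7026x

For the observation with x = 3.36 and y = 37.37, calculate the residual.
Residual = -2.7192

The residual is the difference between the actual value and the predicted value:

Residual = y - ŷ

Step 1: Calculate predicted value
ŷ = 27.6485 + 3.7026 × 3.36
ŷ = 40.0892

Step 2: Calculate residual
Residual = 37.37 - 40.0892
Residual = -2.7192

The residual is negative, so the observed y = 37.37 sits below the regression line (the line overestimates it by 2.7192).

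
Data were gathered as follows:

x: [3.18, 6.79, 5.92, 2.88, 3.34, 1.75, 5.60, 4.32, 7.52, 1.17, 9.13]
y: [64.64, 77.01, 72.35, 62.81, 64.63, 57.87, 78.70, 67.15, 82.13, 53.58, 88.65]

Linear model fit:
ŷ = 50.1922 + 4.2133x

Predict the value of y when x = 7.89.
ŷ = 83.4351

To predict y for x = 7.89, substitute into the regression equation:

ŷ = 50.1922 + 4.2133 × 7.89
ŷ = 50.1922 + 33.2429
ŷ = 83.4351

This is the fitted mean response at that x — an individual observation would come with a wider prediction interval.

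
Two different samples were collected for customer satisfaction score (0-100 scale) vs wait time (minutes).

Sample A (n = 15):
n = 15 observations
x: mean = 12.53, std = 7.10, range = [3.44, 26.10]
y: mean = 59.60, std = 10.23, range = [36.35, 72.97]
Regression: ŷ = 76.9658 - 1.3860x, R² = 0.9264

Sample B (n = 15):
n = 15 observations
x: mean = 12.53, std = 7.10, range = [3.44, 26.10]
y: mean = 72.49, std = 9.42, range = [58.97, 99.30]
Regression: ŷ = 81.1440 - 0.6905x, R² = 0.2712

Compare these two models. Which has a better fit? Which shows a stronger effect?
Model A has the better fit (R² = 0.9264 vs 0.2712). Model A shows the stronger effect (|β₁| = 1.3860 vs 0.6905).

Model Comparison:

Which explains more variance? (R²)
- Model A: R² = 0.9264 → 92.64% of variance in satisfaction score explained
- Model B: R² = 0.2712 → 27.12% of variance in satisfaction score explained
- 0.9264 > 0.2712 → Model A has the better fit

Effect size (slope magnitude):
- Model A: β₁ = -1.3860 → predicted satisfaction score falls 1.3860 points per additional minute of wait time
- Model B: β₁ = -0.6905 → predicted satisfaction score falls 0.6905 points per additional minute of wait time
- |-1.3860| > |-0.6905| → Model A shows the stronger marginal effect

Notes:
- A steeper slope doesn't make a better model if the scatter around the line is large.
- The two samples could reflect different populations, time periods, or measurement quality.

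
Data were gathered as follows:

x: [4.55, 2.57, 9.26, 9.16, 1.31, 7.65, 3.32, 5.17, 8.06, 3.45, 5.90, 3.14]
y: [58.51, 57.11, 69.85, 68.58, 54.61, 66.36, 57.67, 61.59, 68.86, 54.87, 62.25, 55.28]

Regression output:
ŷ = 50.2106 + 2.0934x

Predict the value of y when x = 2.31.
ŷ = 55.0464

x = 2.31 lies inside the observed range [1.31, 9.26], so the fitted equation applies directly:

ŷ = 50.2106 + 2.0934 × 2.31
ŷ = 50.2106 + 4.8358
ŷ = 55.0464

This is the fitted mean response at that x — an individual observation would come with a wider prediction interval.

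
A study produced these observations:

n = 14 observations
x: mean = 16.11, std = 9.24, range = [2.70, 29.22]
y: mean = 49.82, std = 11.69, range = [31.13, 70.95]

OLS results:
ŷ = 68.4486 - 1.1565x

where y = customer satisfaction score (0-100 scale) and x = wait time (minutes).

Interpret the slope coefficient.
On average, satisfaction score is about 1.1565 points lower for every extra minute of wait time.

The slope β₁ = -1.1565 gives the rate at which the fitted satisfaction score changes with wait time.

Interpretation:
- Wait time up by 1 minute → predicted satisfaction score decreases by 1.1565 points
- This is a linear approximation: the same per-unit change is assumed across the whole observed x range
- The slope describes association in these data, not necessarily a causal effect

(β₀ = 68.4486 is the fitted value at x = 0 and is not part of the slope interpretation.)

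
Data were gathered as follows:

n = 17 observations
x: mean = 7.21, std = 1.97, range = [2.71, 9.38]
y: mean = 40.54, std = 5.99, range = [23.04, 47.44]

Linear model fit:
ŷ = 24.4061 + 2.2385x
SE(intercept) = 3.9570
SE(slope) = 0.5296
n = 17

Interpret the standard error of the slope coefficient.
SE(β̂₁) = 0.5296 is the estimated standard deviation of the slope estimate across repeated samples; relative to β̂₁ = 2.2385 that is 23.7%, a moderately precise estimate.

What SE measures:
- The standard error quantifies the sampling variability of the coefficient estimate
- It is the estimated standard deviation of β̂₁ across hypothetical repeated samples of the same size
- Smaller SE → more precise estimate

Relative precision:
- SE / |β̂₁| = 0.5296 / 2.2385 = 23.7%
- Rule of thumb (under 20%: precise; 20% to under 50%: moderately precise; 50% or more: imprecise) → moderately precise

Link to interval estimation: a confidence interval for β₁ is β̂₁ ± t* × 0.5296, so SE sets the half-width per unit of t*.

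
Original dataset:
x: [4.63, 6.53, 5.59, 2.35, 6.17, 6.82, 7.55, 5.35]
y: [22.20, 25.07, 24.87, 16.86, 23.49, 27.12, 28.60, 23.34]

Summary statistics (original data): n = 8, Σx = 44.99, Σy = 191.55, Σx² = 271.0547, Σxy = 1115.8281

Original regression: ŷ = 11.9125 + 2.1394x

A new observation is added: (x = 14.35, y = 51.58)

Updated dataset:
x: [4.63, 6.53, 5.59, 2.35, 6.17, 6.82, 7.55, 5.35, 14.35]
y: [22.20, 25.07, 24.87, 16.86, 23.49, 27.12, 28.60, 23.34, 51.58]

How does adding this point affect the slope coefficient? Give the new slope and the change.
The slope changes from 2.1394 to 2.9507 (change of +0.8113, or +37.9%).

x = 14.35 lies well outside the original x-range [2.35, 7.55] (x̄ ≈ 5.62), so this observation has high leverage and can move the slope substantially.

Step 1: Update the sums with the new point (n goes from 8 to 9)
Σx  = 44.99 + 14.35 = 59.34
Σy  = 191.55 + 51.58 = 243.13
Σx² = 271.0547 + 14.35² = 271.0547 + 205.9225 = 476.9772
Σxy = 1115.8281 + 14.35×51.58 = 1115.8281 + 740.1730 = 1856.0011

Step 2: Recompute the slope with b₁ = (nΣxy − ΣxΣy) / (nΣx² − (Σx)²)
Numerator   = 9×1856.0011 − 59.34×243.13 = 16704.0099 − 14427.3342 = 2276.6757
Denominator = 9×476.9772 − 59.34² = 4292.7948 − 3521.2356 = 771.5592
b₁(new) = 2276.6757 / 771.5592 = 2.9507

(Same formula on the original sums: (8×1115.8281 − 44.99×191.55) / (8×271.0547 − 44.99²) = 308.7903 / 144.3375 = 2.1394, matching the given fit.)

Step 3: Change in slope
Δβ₁ = 2.9507 − 2.1394 = +0.8113
Relative change = +0.8113 / 2.1394 × 100% = +37.9%
→ the slope increases when the point is added.

A high-leverage point only changes the slope if it is off the original line; here y = 51.58 is above the original trend, so the slope increases.
In practice: investigate whether it comes from the same population as the rest of the sample; examine leverage (hᵢ) and Cook's distance rather than deleting it automatically.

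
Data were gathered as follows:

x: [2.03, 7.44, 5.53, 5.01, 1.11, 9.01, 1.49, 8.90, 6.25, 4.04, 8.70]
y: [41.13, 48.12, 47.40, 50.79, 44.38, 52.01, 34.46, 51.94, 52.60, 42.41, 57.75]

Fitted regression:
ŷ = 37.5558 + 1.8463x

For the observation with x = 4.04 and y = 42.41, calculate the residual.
Residual = -2.6049

The residual is the difference between the actual value and the predicted value:

Residual = y - ŷ

Step 1: Calculate predicted value
ŷ = 37.5558 + 1.8463 × 4.04
ŷ = 45.0149

Step 2: Calculate residual
Residual = 42.41 - 45.0149
Residual = -2.6049

The residual is negative, so the observed y = 42.41 sits below the regression line (the line overestimates it by 2.6049).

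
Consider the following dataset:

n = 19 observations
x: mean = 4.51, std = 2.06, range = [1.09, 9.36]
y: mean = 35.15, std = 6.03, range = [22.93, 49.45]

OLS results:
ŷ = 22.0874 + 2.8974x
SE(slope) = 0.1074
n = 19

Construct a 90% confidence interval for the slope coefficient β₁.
The 90% CI for β₁ is (2.7106, 3.0842)

Confidence interval for the slope:

The 90% CI for β₁ is: β̂₁ ± t*(α/2, n-2) × SE(β̂₁)

Step 1: Find critical t-value
- Confidence level = 0.9
- Degrees of freedom = n - 2 = 19 - 2 = 17
- t*(α/2, 17) = 1.7396

Step 2: Calculate margin of error
Margin = 1.7396 × 0.1074 = 0.1868

Step 3: Construct interval
CI = 2.8974 ± 0.1868
CI = (2.7106, 3.0842)

Interpretation: each one-unit increase in x is associated with a change in mean y of between 2.7106 and 3.0842, with 90% confidence.
Both endpoints are positive, so the data support a genuinely positive slope at this confidence level.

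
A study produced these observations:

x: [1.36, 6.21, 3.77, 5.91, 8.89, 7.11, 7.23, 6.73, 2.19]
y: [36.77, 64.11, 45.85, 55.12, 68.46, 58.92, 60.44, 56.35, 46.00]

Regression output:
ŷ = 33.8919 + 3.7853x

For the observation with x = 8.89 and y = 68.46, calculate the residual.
Residual = 0.9168

The residual is the difference between the actual value and the predicted value:

Residual = y - ŷ

Step 1: Calculate predicted value
ŷ = 33.8919 + 3.7853 × 8.89
ŷ = 67.5432

Step 2: Calculate residual
Residual = 68.46 - 67.5432
Residual = 0.9168

Interpretation: the model underestimates the actual value by 0.9168 at this point (positive residual → observation lies above the fitted line).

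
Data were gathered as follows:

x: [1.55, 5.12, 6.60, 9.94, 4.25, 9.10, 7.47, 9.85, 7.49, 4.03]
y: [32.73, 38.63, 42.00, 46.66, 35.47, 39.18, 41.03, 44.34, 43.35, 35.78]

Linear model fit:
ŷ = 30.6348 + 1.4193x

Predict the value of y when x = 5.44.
ŷ = 38.3558

Plug x = 5.44 into the fitted line:

ŷ = 30.6348 + 1.4193 × 5.44
ŷ = 30.6348 + 7.7210
ŷ = 38.3558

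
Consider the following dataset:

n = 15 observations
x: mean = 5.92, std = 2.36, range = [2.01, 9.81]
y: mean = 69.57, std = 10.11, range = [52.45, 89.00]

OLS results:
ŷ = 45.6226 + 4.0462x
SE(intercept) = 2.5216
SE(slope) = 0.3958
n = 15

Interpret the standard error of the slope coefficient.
SE(β̂₁) = 0.3958 is the estimated standard deviation of the slope estimate across repeated samples; relative to β̂₁ = 4.0462 that is 9.8%, a precise estimate.

SE(β̂₁) = 0.3958 says: if we drew many samples of n = 15 from the same population and refit each time, the fitted slopes would scatter with a standard deviation of roughly 0.3958 around the true β₁.

Relative precision:
- SE / |β̂₁| = 0.3958 / 4.0462 = 9.8%
- Rule of thumb (under 20%: precise; 20% to under 50%: moderately precise; 50% or more: imprecise) → precise

Rough 95% range (±2 SE): 4.0462 ± 0.7916 → (3.2546, 4.8378).

What drives SE(β̂₁): larger n (here n = 15) → smaller SE; more residual scatter → larger SE; wider spread of x values → smaller SE.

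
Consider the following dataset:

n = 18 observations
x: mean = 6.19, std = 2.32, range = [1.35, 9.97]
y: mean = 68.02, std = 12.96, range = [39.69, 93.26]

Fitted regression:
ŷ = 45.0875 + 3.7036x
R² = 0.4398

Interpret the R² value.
R² = 0.4398 means 43.98% of the variation in y is explained by the linear relationship with x. This indicates a moderate fit.

The coefficient of determination R² is the fraction of the total variation in y that the fitted line accounts for.

Here R² = 0.4398:
- Explained: 43.98% of the variation in y
- Unexplained (residual): 100% − 43.98% = 56.02%
- Rule of thumb (below 0.3 weak; 0.3 to below 0.7 moderate; 0.7 and above strong) → moderate

Note: R² says nothing about causation, and a high R² does not by itself mean the linear form is appropriate — check the residuals.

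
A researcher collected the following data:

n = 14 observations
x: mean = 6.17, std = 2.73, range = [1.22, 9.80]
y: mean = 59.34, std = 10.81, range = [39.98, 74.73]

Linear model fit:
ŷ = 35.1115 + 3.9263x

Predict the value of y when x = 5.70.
ŷ = 57.4914

To predict y for x = 5.70, substitute into the regression equation:

ŷ = 35.1115 + 3.9263 × 5.70
ŷ = 35.1115 + 22.3799
ŷ = 57.4914

This is a point prediction; actual observations scatter around it by roughly the residual standard deviation.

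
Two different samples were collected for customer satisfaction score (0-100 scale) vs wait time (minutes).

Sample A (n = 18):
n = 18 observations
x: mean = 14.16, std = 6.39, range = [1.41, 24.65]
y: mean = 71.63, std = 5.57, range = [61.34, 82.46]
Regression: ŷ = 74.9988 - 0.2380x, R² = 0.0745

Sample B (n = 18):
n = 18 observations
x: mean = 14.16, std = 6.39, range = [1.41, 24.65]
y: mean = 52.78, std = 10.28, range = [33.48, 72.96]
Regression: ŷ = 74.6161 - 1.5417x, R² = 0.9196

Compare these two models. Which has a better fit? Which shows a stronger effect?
Model B has the better fit (R² = 0.9196 vs 0.0745). Model B shows the stronger effect (|β₁| = 1.5417 vs 0.2380).

Model Comparison:

Which explains more variance? (R²)
- Model A: R² = 0.0745 → 7.45% of variance in satisfaction score explained
- Model B: R² = 0.9196 → 91.96% of variance in satisfaction score explained
- 0.9196 > 0.0745 → Model B has the better fit

Strength of effect — compare |β₁|:
- Model A: β₁ = -0.2380 → predicted satisfaction score falls 0.2380 points per additional minute of wait time
- Model B: β₁ = -1.5417 → predicted satisfaction score falls 1.5417 points per additional minute of wait time
- |-0.2380| < |-1.5417| → Model B shows the stronger marginal effect

Notes:
- A better fit (higher R²) doesn't necessarily mean a more important relationship.
- R² measures how tightly points cluster around the line; β₁ measures how steep the line is — they answer different questions.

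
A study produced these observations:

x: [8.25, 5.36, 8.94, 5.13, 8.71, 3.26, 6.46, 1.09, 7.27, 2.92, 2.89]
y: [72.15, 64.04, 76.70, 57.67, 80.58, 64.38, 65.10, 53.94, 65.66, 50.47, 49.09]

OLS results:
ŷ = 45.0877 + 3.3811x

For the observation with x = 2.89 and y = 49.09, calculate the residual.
Residual = -5.7691

The residual is the difference between the actual value and the predicted value:

Residual = y - ŷ

Step 1: Calculate predicted value
ŷ = 45.0877 + 3.3811 × 2.89
ŷ = 54.8591

Step 2: Calculate residual
Residual = 49.09 - 54.8591
Residual = -5.7691

Interpretation: the model overestimates the actual value by 5.7691 at this point (negative residual → observation lies below the fitted line).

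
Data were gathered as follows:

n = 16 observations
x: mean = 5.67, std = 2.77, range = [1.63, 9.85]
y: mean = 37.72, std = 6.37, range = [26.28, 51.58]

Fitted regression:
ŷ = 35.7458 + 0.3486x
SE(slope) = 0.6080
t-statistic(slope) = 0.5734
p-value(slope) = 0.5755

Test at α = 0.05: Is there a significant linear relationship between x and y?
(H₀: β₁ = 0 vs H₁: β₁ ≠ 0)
p-value = 0.5755 ≥ α = 0.05, so we fail to reject H₀. The relationship is not significant.

Hypothesis test for the slope coefficient:

H₀: β₁ = 0 (no linear relationship)
H₁: β₁ ≠ 0 (linear relationship exists)

Test statistic: t = β̂₁ / SE(β̂₁) = 0.3486 / 0.6080 = 0.5734

p = 0.5755: how often a slope estimate this far from 0 (in SE units) would arise by chance if β₁ were truly 0.

Decision rule: reject H₀ if p-value < α.
p-value = 0.5755 ≥ α = 0.05 → fail to reject H₀.

There is not sufficient evidence at the 5% significance level to conclude that a linear relationship exists between x and y.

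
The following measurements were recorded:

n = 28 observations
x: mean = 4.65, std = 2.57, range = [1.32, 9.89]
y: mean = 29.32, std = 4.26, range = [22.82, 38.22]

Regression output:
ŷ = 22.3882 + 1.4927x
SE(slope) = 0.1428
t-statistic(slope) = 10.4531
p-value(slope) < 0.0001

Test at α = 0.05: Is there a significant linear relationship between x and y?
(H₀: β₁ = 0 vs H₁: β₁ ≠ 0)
p-value < 0.0001 < α = 0.05, so we reject H₀. The relationship is significant.

Hypothesis test for the slope coefficient:

H₀: β₁ = 0 (no linear relationship)
H₁: β₁ ≠ 0 (linear relationship exists)

Test statistic: t = β̂₁ / SE(β̂₁) = 1.4927 / 0.1428 = 10.4531

p < 0.0001: how often a slope estimate this far from 0 (in SE units) would arise by chance if β₁ were truly 0.

Decision rule: reject H₀ if p-value < α.
p-value < 0.0001 < α = 0.05 → reject H₀.

There is sufficient evidence at the 5% significance level to conclude that a linear relationship exists between x and y.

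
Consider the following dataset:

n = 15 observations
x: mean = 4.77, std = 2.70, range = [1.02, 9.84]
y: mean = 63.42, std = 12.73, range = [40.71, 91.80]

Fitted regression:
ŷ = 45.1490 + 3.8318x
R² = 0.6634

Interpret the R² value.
The model explains 66.34% of the variance in y (R² = 0.6634), leaving 33.66% unexplained; the fit is moderate.

R² = 1 − SS_res/SS_tot compares the residual scatter to the total scatter of y about its mean.

Here R² = 0.6634:
- Explained: 66.34% of the variation in y
- Unexplained (residual): 100% − 66.34% = 33.66%
- Rule of thumb (below 0.3 weak; 0.3 to below 0.7 moderate; 0.7 and above strong) → moderate

Note: R² never decreases when predictors are added, so it should not be used alone to compare models of different size.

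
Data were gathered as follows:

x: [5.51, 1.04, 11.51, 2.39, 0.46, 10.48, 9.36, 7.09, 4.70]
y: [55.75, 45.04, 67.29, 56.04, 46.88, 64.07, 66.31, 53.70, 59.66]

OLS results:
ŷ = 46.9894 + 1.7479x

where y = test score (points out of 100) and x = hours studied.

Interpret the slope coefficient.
On average, test score is about 1.7479 points higher for every extra hour of study time.

The slope coefficient β₁ = 1.7479 represents the marginal effect of study time on test score.

Interpretation:
- Study time up by 1 hour → predicted test score increases by 1.7479 points
- This is a linear approximation: the same per-unit change is assumed across the whole observed x range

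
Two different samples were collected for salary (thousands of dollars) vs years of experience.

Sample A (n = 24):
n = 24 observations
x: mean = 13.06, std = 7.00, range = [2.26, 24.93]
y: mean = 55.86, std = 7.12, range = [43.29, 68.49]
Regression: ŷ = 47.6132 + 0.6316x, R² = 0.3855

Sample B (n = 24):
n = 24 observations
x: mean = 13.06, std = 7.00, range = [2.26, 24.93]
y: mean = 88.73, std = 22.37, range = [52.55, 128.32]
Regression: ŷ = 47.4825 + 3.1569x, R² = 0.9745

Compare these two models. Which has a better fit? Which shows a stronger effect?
Model B has the better fit (R² = 0.9745 vs 0.3855). Model B shows the stronger effect (|β₁| = 3.1569 vs 0.6316).

Model Comparison:

Goodness of fit (R²):
- Model A: R² = 0.3855 → 38.55% of variance in salary explained
- Model B: R² = 0.9745 → 97.45% of variance in salary explained
- 0.9745 > 0.3855 → Model B has the better fit

Effect size (slope magnitude):
- Model A: β₁ = 0.6316 → predicted salary rises 0.6316 thousand dollars per additional year of experience
- Model B: β₁ = 3.1569 → predicted salary rises 3.1569 thousand dollars per additional year of experience
- |0.6316| < |3.1569| → Model B shows the stronger marginal effect

Notes:
- A steeper slope doesn't make a better model if the scatter around the line is large.
- The two samples could reflect different populations, time periods, or measurement quality.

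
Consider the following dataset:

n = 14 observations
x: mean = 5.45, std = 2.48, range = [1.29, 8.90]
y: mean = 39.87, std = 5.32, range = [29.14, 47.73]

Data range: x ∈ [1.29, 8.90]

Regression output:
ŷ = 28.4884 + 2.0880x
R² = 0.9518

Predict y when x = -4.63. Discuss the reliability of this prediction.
ŷ = 18.8210 (extrapolation — x = -4.63 lies outside [1.29, 8.90], so reliability is low).

Prediction calculation:
ŷ = 28.4884 + 2.0880 × (-4.63)
ŷ = 18.8210

Reliability:
- Data range: x ∈ [1.29, 8.90]
- Prediction point: x = -4.63 is 5.92 units below the observed range → this is EXTRAPOLATION, not interpolation

Why that matters here:
- There are no observations near this x to validate the fitted line there
- Real relationships often flatten, saturate, or turn nonlinear at extremes

Report the number if required, but flag clearly that it is an extrapolation.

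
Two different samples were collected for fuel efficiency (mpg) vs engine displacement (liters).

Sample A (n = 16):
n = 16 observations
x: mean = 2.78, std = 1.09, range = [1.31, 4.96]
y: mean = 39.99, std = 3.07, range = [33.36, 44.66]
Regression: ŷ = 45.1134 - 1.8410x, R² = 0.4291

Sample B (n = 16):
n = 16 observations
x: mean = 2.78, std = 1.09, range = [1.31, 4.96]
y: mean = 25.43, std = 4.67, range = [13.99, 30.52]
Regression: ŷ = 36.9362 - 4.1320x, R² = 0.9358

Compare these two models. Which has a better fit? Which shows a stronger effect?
Model B has the better fit (R² = 0.9358 vs 0.4291). Model B shows the stronger effect (|β₁| = 4.1320 vs 1.8410).

Model Comparison:

Which explains more variance? (R²)
- Model A: R² = 0.4291 → 42.91% of variance in fuel efficiency explained
- Model B: R² = 0.9358 → 93.58% of variance in fuel efficiency explained
- 0.9358 > 0.4291 → Model B has the better fit

Strength of effect — compare |β₁|:
- Model A: β₁ = -1.8410 → predicted fuel efficiency falls 1.8410 mpg per additional liter of engine displacement
- Model B: β₁ = -4.1320 → predicted fuel efficiency falls 4.1320 mpg per additional liter of engine displacement
- |-1.8410| < |-4.1320| → Model B shows the stronger marginal effect

Note: R² measures how tightly points cluster around the line; β₁ measures how steep the line is — they answer different questions.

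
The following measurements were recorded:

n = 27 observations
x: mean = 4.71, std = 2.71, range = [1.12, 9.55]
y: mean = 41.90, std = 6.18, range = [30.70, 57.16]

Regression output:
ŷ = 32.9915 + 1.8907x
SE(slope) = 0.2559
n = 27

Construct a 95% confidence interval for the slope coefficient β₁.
The 95% CI for β₁ is (1.3637, 2.4177)

Confidence interval for the slope:

The 95% CI for β₁ is: β̂₁ ± t*(α/2, n-2) × SE(β̂₁)

Step 1: Find critical t-value
- Confidence level = 0.95
- Degrees of freedom = n - 2 = 27 - 2 = 25
- t*(α/2, 25) = 2.0595

Step 2: Calculate margin of error
Margin = 2.0595 × 0.2559 = 0.5270

Step 3: Construct interval
CI = 1.8907 ± 0.5270
CI = (1.3637, 2.4177)

Interpretation: We are 95% confident that the true slope β₁ lies between 1.3637 and 2.4177.
The interval does not include 0, suggesting a significant linear relationship.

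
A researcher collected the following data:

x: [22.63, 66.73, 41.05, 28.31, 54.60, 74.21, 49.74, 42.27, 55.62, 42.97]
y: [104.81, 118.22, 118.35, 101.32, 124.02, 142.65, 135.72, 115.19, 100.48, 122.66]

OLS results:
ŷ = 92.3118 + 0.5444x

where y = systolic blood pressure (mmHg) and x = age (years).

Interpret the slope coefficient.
For each additional year of age, predicted blood pressure increases by approximately 0.5444 mmHg.

The slope β₁ = 0.5444 gives the rate at which the fitted blood pressure changes with age.

Interpretation:
- Age up by 1 year → predicted blood pressure increases by 0.5444 mmHg
- The effect is assumed constant over the observed range of x (linearity)

(β₀ = 92.3118 is the fitted value at x = 0 and is not part of the slope interpretation.)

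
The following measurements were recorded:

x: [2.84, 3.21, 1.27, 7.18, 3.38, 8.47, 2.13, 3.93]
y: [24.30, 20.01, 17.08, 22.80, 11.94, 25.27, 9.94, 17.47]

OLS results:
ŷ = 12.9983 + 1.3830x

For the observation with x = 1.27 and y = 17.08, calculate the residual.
Residual = 2.3253

The residual is the difference between the actual value and the predicted value:

Residual = y - ŷ

Step 1: Calculate predicted value
ŷ = 12.9983 + 1.3830 × 1.27
ŷ = 14.7547

Step 2: Calculate residual
Residual = 17.08 - 14.7547
Residual = 2.3253

The residual is positive, so the observed y = 17.08 sits above the regression line (the line underestimates it by 2.3253).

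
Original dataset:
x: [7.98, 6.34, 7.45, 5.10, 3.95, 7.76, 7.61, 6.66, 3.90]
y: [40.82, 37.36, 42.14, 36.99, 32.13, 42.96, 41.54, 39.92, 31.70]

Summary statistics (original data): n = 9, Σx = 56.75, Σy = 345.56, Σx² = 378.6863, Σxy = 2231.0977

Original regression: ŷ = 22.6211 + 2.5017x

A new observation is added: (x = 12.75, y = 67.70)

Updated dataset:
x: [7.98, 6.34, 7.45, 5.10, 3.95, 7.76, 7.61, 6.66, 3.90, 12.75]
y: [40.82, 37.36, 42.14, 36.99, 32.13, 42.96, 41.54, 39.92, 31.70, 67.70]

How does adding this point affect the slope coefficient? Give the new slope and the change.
New slope β₁ = 3.8149 versus 2.5017 before: a change of +1.3132 (+52.5%).

x = 12.75 lies well outside the original x-range [3.90, 7.98] (x̄ ≈ 6.31), so this observation has high leverage and can move the slope substantially.

Step 1: Update the sums with the new point (n goes from 9 to 10)
Σx  = 56.75 + 12.75 = 69.50
Σy  = 345.56 + 67.70 = 413.26
Σx² = 378.6863 + 12.75² = 378.6863 + 162.5625 = 541.2488
Σxy = 2231.0977 + 12.75×67.70 = 2231.0977 + 863.1750 = 3094.2727

Step 2: Recompute the slope with b₁ = (nΣxy − ΣxΣy) / (nΣx² − (Σx)²)
Numerator   = 10×3094.2727 − 69.50×413.26 = 30942.7270 − 28721.5700 = 2221.1570
Denominator = 10×541.2488 − 69.50² = 5412.4880 − 4830.2500 = 582.2380
b₁(new) = 2221.1570 / 582.2380 = 3.8149

(Same formula on the original sums: (9×2231.0977 − 56.75×345.56) / (9×378.6863 − 56.75²) = 469.3493 / 187.6142 = 2.5017, matching the given fit.)

Step 3: Change in slope
Δβ₁ = 3.8149 − 2.5017 = +1.3132
Relative change = +1.3132 / 2.5017 × 100% = +52.5%
→ the slope increases when the point is added.

A high-leverage point only changes the slope if it is off the original line; here y = 67.70 is above the original trend, so the slope increases.
In practice: examine leverage (hᵢ) and Cook's distance rather than deleting it automatically.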